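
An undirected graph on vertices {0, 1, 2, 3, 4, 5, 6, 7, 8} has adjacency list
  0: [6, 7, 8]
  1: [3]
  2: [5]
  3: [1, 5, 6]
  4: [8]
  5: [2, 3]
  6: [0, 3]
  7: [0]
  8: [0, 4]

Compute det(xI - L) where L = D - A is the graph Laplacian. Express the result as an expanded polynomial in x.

Reading degrees in the order [0, 1, 2, 3, 4, 5, 6, 7, 8] gives [3, 1, 1, 3, 1, 2, 2, 1, 2]; set D = diag(3, 1, 1, 3, 1, 2, 2, 1, 2) and form L = D - A. Computing det(xI - L) by cofactor expansion (or equivalently via sum-over-permutations) gives x^9 - 16x^8 + 103x^7 - 344x^6 + 642x^5 - 672x^4 + 376x^3 - 100x^2 + 9x. The coefficient of x^8 equals -trace(L) = -16, matching the sum of degrees. The largest eigenvalue, 4.5231, is at most the vertex count 9.

x^9 - 16x^8 + 103x^7 - 344x^6 + 642x^5 - 672x^4 + 376x^3 - 100x^2 + 9x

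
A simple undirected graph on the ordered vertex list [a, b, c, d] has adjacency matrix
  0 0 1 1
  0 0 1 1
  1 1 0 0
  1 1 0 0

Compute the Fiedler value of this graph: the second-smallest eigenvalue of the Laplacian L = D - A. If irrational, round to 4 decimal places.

2

Reading degrees in the order [a, b, c, d] gives [2, 2, 2, 2]; set D = diag(2, 2, 2, 2) and form L = D - A. The smallest Laplacian eigenvalue is always 0. The next one, lambda_2 = 2, measures how hard the graph is to disconnect: larger values mean better connectivity. By the matrix-tree theorem the graph has (1/4) * product of the nonzero eigenvalues = 4 spanning trees.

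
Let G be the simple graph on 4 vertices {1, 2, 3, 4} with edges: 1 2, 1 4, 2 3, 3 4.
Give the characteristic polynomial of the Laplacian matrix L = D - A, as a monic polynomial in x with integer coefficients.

x^4 - 8x^3 + 20x^2 - 16x

Each diagonal entry of L is the vertex degree and each off-diagonal entry is -1 where an edge is present, 0 otherwise; in the order [1, 2, 3, 4] the diagonal is [2, 2, 2, 2]. L has integer entries, so p(x) = det(xI - L) has integer coefficients. Expanding the determinant yields x^4 - 8x^3 + 20x^2 - 16x. The constant term is 0 because L is singular (the all-ones vector lies in its kernel). The eigenvalues sum to 8, which equals trace(L) = 2|E|.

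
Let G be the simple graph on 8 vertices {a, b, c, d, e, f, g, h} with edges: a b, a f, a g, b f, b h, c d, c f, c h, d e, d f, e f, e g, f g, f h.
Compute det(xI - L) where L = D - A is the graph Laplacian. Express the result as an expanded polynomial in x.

x^8 - 28x^7 + 322x^6 - 1974x^5 + 6965x^4 - 14126x^3 + 15225x^2 - 6728x

Each diagonal entry of L is the vertex degree and each off-diagonal entry is -1 where an edge is present, 0 otherwise; in the order [a, b, c, d, e, f, g, h] the diagonal is [3, 3, 3, 3, 3, 7, 3, 3]. Computing det(xI - L) by cofactor expansion (or equivalently via sum-over-permutations) gives x^8 - 28x^7 + 322x^6 - 1974x^5 + 6965x^4 - 14126x^3 + 15225x^2 - 6728x. The coefficient of x^7 equals -trace(L) = -28, matching the sum of degrees.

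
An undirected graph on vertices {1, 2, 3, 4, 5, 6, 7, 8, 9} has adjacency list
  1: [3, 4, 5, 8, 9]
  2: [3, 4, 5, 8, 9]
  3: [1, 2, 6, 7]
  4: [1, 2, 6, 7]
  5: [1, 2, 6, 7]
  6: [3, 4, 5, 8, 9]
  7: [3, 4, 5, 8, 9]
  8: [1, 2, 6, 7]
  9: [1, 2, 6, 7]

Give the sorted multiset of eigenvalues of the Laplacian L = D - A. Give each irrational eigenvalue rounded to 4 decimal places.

Each diagonal entry of L is the vertex degree and each off-diagonal entry is -1 where an edge is present, 0 otherwise; in the order [1, 2, 3, 4, 5, 6, 7, 8, 9] the diagonal is [5, 5, 4, 4, 4, 5, 5, 4, 4]. The multiplicity of 0 as a Laplacian eigenvalue equals the number of connected components. The eigenvalues sum to 40, which equals trace(L) = 2|E|. By the matrix-tree theorem the graph has (1/9) * product of the nonzero eigenvalues = 32000 spanning trees.

[0, 4, 4, 4, 4, 5, 5, 5, 9]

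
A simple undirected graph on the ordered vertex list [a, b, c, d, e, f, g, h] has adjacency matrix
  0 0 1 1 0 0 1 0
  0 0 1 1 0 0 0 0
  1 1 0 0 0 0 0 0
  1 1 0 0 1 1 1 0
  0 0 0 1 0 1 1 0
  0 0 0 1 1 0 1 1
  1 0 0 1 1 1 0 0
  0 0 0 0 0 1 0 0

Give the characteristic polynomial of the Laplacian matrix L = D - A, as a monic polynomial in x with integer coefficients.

x^8 - 24x^7 + 234x^6 - 1190x^5 + 3367x^4 - 5216x^3 + 4012x^2 - 1152x

With the vertex order [a, b, c, d, e, f, g, h], the degrees are [3, 2, 2, 5, 3, 4, 4, 1], giving D = diag(3, 2, 2, 5, 3, 4, 4, 1) and L = D - A. Computing det(xI - L) by cofactor expansion (or equivalently via sum-over-permutations) gives x^8 - 24x^7 + 234x^6 - 1190x^5 + 3367x^4 - 5216x^3 + 4012x^2 - 1152x. Since p(0) = det(-L) = 0, x divides p(x). There is one zero in the spectrum, matching the 1 component. The eigenvalues sum to 24, which equals trace(L) = 2|E|.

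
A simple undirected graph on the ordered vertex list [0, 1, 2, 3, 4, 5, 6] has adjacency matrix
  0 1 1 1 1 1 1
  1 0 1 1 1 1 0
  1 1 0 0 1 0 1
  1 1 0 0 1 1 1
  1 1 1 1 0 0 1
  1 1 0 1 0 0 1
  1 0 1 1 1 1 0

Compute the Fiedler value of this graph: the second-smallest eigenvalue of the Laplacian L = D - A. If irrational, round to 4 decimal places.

With the vertex order [0, 1, 2, 3, 4, 5, 6], the degrees are [6, 5, 4, 5, 5, 4, 5], giving D = diag(6, 5, 4, 5, 5, 4, 5) and L = D - A. Computing the eigenvalues of L and sorting gives [0, 3.5858, 5, 5, 6.4142, 7, 7]. The Fiedler value lambda_2 = 3.5858 is strictly positive, so the graph is connected. By the matrix-tree theorem the graph has (1/7) * product of the nonzero eigenvalues = 4025 spanning trees. There is one zero in the spectrum, matching the 1 component.

3.5858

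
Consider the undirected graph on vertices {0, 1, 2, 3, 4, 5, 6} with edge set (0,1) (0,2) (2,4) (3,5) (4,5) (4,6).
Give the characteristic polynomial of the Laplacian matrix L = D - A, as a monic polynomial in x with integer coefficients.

x^7 - 12x^6 + 54x^5 - 114x^4 + 115x^3 - 50x^2 + 7x

Reading degrees in the order [0, 1, 2, 3, 4, 5, 6] gives [2, 1, 2, 1, 3, 2, 1]; set D = diag(2, 1, 2, 1, 3, 2, 1) and form L = D - A. L has integer entries, so p(x) = det(xI - L) has integer coefficients. Expanding the determinant yields x^7 - 12x^6 + 54x^5 - 114x^4 + 115x^3 - 50x^2 + 7x. The coefficient of x^6 equals -trace(L) = -12, matching the sum of degrees. The largest eigenvalue, 4.3342, is at most the vertex count 7.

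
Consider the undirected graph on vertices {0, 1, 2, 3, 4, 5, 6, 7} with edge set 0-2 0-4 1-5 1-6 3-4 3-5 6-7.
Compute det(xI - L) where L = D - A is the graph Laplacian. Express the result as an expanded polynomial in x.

Reading degrees in the order [0, 1, 2, 3, 4, 5, 6, 7] gives [2, 2, 1, 2, 2, 2, 2, 1]; set D = diag(2, 2, 1, 2, 2, 2, 2, 1) and form L = D - A. Computing det(xI - L) by cofactor expansion (or equivalently via sum-over-permutations) gives x^8 - 14x^7 + 78x^6 - 220x^5 + 330x^4 - 252x^3 + 84x^2 - 8x. The coefficient of x^7 equals -trace(L) = -14, matching the sum of degrees. The eigenvalues sum to 14, which equals trace(L) = 2|E|. By the matrix-tree theorem the graph has (1/8) * product of the nonzero eigenvalues = 1 spanning tree.

x^8 - 14x^7 + 78x^6 - 220x^5 + 330x^4 - 252x^3 + 84x^2 - 8x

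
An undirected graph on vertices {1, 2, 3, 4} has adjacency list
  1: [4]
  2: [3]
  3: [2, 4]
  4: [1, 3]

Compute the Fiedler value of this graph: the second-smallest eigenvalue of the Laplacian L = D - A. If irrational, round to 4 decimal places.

0.5858

With the vertex order [1, 2, 3, 4], the degrees are [1, 1, 2, 2], giving D = diag(1, 1, 2, 2) and L = D - A. The smallest Laplacian eigenvalue is always 0. The next one, lambda_2 = 0.5858, measures how hard the graph is to disconnect: larger values mean better connectivity. The eigenvalues sum to 6, which equals trace(L) = 2|E|.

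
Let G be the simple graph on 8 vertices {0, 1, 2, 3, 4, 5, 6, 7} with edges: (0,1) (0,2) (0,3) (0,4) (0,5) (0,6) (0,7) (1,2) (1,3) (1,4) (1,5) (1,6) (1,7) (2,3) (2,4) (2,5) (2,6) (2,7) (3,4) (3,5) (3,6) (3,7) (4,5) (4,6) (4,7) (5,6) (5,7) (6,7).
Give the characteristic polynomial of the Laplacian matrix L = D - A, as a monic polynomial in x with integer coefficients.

x^8 - 56x^7 + 1344x^6 - 17920x^5 + 143360x^4 - 688128x^3 + 1835008x^2 - 2097152x

With the vertex order [0, 1, 2, 3, 4, 5, 6, 7], the degrees are [7, 7, 7, 7, 7, 7, 7, 7], giving D = diag(7, 7, 7, 7, 7, 7, 7, 7) and L = D - A. Computing det(xI - L) by cofactor expansion (or equivalently via sum-over-permutations) gives x^8 - 56x^7 + 1344x^6 - 17920x^5 + 143360x^4 - 688128x^3 + 1835008x^2 - 2097152x. The constant term is 0 because L is singular (the all-ones vector lies in its kernel). The eigenvalues sum to 56, which equals trace(L) = 2|E|.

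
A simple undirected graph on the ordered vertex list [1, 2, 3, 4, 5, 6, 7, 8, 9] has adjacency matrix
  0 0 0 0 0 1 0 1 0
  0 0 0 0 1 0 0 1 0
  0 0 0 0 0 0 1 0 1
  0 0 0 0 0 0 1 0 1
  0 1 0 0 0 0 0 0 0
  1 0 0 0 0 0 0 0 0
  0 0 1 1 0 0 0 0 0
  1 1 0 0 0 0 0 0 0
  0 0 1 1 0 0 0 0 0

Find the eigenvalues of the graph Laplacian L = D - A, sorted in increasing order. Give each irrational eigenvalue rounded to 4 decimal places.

[0, 0, 0.3820, 1.3820, 2, 2, 2.6180, 3.6180, 4]

With the vertex order [1, 2, 3, 4, 5, 6, 7, 8, 9], the degrees are [2, 2, 2, 2, 1, 1, 2, 2, 2], giving D = diag(2, 2, 2, 2, 1, 1, 2, 2, 2) and L = D - A. L is symmetric positive semidefinite, so every eigenvalue is real and nonnegative. The 2 zero eigenvalues correspond to the 2 connected components. There are 2 zeros in the spectrum, matching the 2 components. The eigenvalues sum to 16, which equals trace(L) = 2|E|.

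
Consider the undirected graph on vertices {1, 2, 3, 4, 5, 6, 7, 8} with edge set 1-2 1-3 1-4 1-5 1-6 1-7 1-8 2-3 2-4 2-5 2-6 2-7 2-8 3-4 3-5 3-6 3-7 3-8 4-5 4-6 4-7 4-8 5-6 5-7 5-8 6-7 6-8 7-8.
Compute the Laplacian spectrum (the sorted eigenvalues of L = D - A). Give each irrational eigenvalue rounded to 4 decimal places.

[0, 8, 8, 8, 8, 8, 8, 8]

With the vertex order [1, 2, 3, 4, 5, 6, 7, 8], the degrees are [7, 7, 7, 7, 7, 7, 7, 7], giving D = diag(7, 7, 7, 7, 7, 7, 7, 7) and L = D - A. The multiplicity of 0 as a Laplacian eigenvalue equals the number of connected components. The single zero eigenvalue shows the graph is connected. The eigenvalues sum to 56, which equals trace(L) = 2|E|.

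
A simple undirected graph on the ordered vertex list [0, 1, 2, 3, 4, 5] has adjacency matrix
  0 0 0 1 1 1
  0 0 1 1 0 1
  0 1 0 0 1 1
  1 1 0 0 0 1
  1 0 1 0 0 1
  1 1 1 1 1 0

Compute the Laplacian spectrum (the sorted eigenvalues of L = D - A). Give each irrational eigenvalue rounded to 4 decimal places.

[0, 2.3820, 2.3820, 4.6180, 4.6180, 6]

Each diagonal entry of L is the vertex degree and each off-diagonal entry is -1 where an edge is present, 0 otherwise; in the order [0, 1, 2, 3, 4, 5] the diagonal is [3, 3, 3, 3, 3, 5]. Diagonalising L (or applying a numerical eigensolver to the 6x6 matrix) gives the spectrum above. The eigenvalues sum to 20, which equals trace(L) = 2|E|. The largest eigenvalue, 6, is at most the vertex count 6.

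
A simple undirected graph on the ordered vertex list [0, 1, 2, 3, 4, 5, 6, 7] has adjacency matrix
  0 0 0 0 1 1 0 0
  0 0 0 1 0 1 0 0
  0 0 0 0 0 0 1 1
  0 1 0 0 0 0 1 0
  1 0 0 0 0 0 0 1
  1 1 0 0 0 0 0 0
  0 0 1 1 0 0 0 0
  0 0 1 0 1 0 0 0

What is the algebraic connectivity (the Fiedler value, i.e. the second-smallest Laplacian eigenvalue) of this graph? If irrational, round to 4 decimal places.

Reading degrees in the order [0, 1, 2, 3, 4, 5, 6, 7] gives [2, 2, 2, 2, 2, 2, 2, 2]; set D = diag(2, 2, 2, 2, 2, 2, 2, 2) and form L = D - A. Computing the eigenvalues of L and sorting gives [0, 0.5858, 0.5858, 2, 2, 3.4142, 3.4142, 4]. The Fiedler value lambda_2 = 0.5858 is strictly positive, so the graph is connected. There is one zero in the spectrum, matching the 1 component.

0.5858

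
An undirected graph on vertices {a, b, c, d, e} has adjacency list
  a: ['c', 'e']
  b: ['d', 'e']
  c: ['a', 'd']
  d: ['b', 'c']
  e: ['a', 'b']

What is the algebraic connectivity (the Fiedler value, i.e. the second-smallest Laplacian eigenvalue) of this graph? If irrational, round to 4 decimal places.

1.3820

Reading degrees in the order [a, b, c, d, e] gives [2, 2, 2, 2, 2]; set D = diag(2, 2, 2, 2, 2) and form L = D - A. Computing the eigenvalues of L and sorting gives [0, 1.3820, 1.3820, 3.6180, 3.6180]. The Fiedler value lambda_2 = 1.3820 is strictly positive, so the graph is connected.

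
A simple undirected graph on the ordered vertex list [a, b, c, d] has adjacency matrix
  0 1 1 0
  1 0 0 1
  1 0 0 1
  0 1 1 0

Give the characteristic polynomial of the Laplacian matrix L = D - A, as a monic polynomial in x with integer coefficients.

Reading degrees in the order [a, b, c, d] gives [2, 2, 2, 2]; set D = diag(2, 2, 2, 2) and form L = D - A. L has integer entries, so p(x) = det(xI - L) has integer coefficients. Expanding the determinant yields x^4 - 8x^3 + 20x^2 - 16x. Since p(0) = det(-L) = 0, x divides p(x).

x^4 - 8x^3 + 20x^2 - 16x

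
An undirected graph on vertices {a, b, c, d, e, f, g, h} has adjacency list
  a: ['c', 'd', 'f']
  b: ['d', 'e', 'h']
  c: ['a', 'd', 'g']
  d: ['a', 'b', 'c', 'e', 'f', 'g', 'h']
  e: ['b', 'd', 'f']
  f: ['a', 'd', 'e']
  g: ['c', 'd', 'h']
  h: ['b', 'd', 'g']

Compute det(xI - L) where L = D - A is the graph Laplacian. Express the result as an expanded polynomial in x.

x^8 - 28x^7 + 322x^6 - 1974x^5 + 6965x^4 - 14126x^3 + 15225x^2 - 6728x

Each diagonal entry of L is the vertex degree and each off-diagonal entry is -1 where an edge is present, 0 otherwise; in the order [a, b, c, d, e, f, g, h] the diagonal is [3, 3, 3, 7, 3, 3, 3, 3]. L has integer entries, so p(x) = det(xI - L) has integer coefficients. Expanding the determinant yields x^8 - 28x^7 + 322x^6 - 1974x^5 + 6965x^4 - 14126x^3 + 15225x^2 - 6728x. The coefficient of x^7 equals -trace(L) = -28, matching the sum of degrees. There is one zero in the spectrum, matching the 1 component.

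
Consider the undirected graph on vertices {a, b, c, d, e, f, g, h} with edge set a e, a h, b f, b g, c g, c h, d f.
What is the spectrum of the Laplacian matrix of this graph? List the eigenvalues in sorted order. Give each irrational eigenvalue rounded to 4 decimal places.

[0, 0.1522, 0.5858, 1.2346, 2, 2.7654, 3.4142, 3.8478]

With the vertex order [a, b, c, d, e, f, g, h], the degrees are [2, 2, 2, 1, 1, 2, 2, 2], giving D = diag(2, 2, 2, 1, 1, 2, 2, 2) and L = D - A. Diagonalising L (or applying a numerical eigensolver to the 8x8 matrix) gives the spectrum above. The eigenvalues sum to 14, which equals trace(L) = 2|E|. The largest eigenvalue, 3.8478, is at most the vertex count 8.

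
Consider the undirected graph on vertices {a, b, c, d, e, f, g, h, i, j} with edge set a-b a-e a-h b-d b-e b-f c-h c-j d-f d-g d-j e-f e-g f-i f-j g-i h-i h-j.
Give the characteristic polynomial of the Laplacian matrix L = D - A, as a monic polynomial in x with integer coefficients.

x^10 - 36x^9 + 562x^8 - 4984x^7 + 27612x^6 - 98862x^5 + 228104x^4 - 325926x^3 + 260558x^2 - 88280x

Each diagonal entry of L is the vertex degree and each off-diagonal entry is -1 where an edge is present, 0 otherwise; in the order [a, b, c, d, e, f, g, h, i, j] the diagonal is [3, 4, 2, 4, 4, 5, 3, 4, 3, 4]. L has integer entries, so p(x) = det(xI - L) has integer coefficients. Expanding the determinant yields x^10 - 36x^9 + 562x^8 - 4984x^7 + 27612x^6 - 98862x^5 + 228104x^4 - 325926x^3 + 260558x^2 - 88280x. The constant term is 0 because L is singular (the all-ones vector lies in its kernel). The eigenvalues sum to 36, which equals trace(L) = 2|E|.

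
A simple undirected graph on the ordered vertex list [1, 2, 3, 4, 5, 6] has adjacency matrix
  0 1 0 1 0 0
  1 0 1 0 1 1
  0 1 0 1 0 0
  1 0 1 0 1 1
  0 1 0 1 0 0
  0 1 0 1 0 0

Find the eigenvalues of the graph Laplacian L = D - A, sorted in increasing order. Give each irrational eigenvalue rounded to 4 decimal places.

Each diagonal entry of L is the vertex degree and each off-diagonal entry is -1 where an edge is present, 0 otherwise; in the order [1, 2, 3, 4, 5, 6] the diagonal is [2, 4, 2, 4, 2, 2]. L is symmetric positive semidefinite, so every eigenvalue is real and nonnegative. The single zero eigenvalue shows the graph is connected. There is one zero in the spectrum, matching the 1 component. By the matrix-tree theorem the graph has (1/6) * product of the nonzero eigenvalues = 32 spanning trees.

[0, 2, 2, 2, 4, 6]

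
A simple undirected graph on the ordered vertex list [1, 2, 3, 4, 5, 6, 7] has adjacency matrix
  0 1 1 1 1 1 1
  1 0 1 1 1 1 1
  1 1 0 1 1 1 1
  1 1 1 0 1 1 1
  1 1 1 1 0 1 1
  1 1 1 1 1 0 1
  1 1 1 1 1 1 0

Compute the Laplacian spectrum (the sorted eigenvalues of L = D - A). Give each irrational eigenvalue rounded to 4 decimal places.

Reading degrees in the order [1, 2, 3, 4, 5, 6, 7] gives [6, 6, 6, 6, 6, 6, 6]; set D = diag(6, 6, 6, 6, 6, 6, 6) and form L = D - A. Since every row of L sums to 0, the all-ones vector is in the kernel and 0 is an eigenvalue. The single zero eigenvalue shows the graph is connected. The largest eigenvalue, 7, is at most the vertex count 7.

[0, 7, 7, 7, 7, 7, 7]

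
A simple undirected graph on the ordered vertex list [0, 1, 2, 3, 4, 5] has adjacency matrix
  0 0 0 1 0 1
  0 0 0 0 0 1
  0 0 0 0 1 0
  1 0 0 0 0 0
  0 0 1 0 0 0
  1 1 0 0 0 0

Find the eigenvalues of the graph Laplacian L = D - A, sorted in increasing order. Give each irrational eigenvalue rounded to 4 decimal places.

With the vertex order [0, 1, 2, 3, 4, 5], the degrees are [2, 1, 1, 1, 1, 2], giving D = diag(2, 1, 1, 1, 1, 2) and L = D - A. Since every row of L sums to 0, the all-ones vector is in the kernel and 0 is an eigenvalue. The 2 zero eigenvalues correspond to the 2 connected components.

[0, 0, 0.5858, 2, 2, 3.4142]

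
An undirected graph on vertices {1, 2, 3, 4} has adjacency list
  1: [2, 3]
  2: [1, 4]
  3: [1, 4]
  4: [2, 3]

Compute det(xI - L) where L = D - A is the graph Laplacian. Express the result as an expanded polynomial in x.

Each diagonal entry of L is the vertex degree and each off-diagonal entry is -1 where an edge is present, 0 otherwise; in the order [1, 2, 3, 4] the diagonal is [2, 2, 2, 2]. L has integer entries, so p(x) = det(xI - L) has integer coefficients. Expanding the determinant yields x^4 - 8x^3 + 20x^2 - 16x. Since p(0) = det(-L) = 0, x divides p(x). By the matrix-tree theorem the graph has (1/4) * product of the nonzero eigenvalues = 4 spanning trees. The eigenvalues sum to 8, which equals trace(L) = 2|E|.

x^4 - 8x^3 + 20x^2 - 16x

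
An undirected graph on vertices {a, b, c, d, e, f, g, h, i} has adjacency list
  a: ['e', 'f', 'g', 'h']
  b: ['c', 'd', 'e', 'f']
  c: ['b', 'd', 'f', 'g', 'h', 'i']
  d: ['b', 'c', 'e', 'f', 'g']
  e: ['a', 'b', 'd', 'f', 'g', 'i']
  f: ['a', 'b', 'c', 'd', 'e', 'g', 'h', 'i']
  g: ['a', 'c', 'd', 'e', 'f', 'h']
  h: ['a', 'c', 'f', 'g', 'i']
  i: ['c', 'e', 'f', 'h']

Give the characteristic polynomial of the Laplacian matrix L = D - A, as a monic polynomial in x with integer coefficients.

Reading degrees in the order [a, b, c, d, e, f, g, h, i] gives [4, 4, 6, 5, 6, 8, 6, 5, 4]; set D = diag(4, 4, 6, 5, 6, 8, 6, 5, 4) and form L = D - A. Computing det(xI - L) by cofactor expansion (or equivalently via sum-over-permutations) gives x^9 - 48x^8 + 993x^7 - 11556x^6 + 82683x^5 - 372172x^4 + 1028375x^3 - 1593632x^2 + 1059660x. The coefficient of x^8 equals -trace(L) = -48, matching the sum of degrees. The largest eigenvalue, 9, is at most the vertex count 9. By the matrix-tree theorem the graph has (1/9) * product of the nonzero eigenvalues = 117740 spanning trees.

x^9 - 48x^8 + 993x^7 - 11556x^6 + 82683x^5 - 372172x^4 + 1028375x^3 - 1593632x^2 + 1059660x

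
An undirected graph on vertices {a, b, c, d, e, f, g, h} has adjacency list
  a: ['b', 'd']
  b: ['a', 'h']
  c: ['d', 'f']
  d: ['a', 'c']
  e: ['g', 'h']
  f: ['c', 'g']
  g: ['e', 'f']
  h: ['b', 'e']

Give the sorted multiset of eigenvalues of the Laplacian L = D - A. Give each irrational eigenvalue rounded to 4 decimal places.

[0, 0.5858, 0.5858, 2, 2, 3.4142, 3.4142, 4]

With the vertex order [a, b, c, d, e, f, g, h], the degrees are [2, 2, 2, 2, 2, 2, 2, 2], giving D = diag(2, 2, 2, 2, 2, 2, 2, 2) and L = D - A. L is symmetric positive semidefinite, so every eigenvalue is real and nonnegative. The single zero eigenvalue shows the graph is connected. There is one zero in the spectrum, matching the 1 component.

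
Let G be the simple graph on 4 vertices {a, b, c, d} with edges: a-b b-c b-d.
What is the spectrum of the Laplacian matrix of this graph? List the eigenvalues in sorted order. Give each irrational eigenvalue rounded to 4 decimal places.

Each diagonal entry of L is the vertex degree and each off-diagonal entry is -1 where an edge is present, 0 otherwise; in the order [a, b, c, d] the diagonal is [1, 3, 1, 1]. L is symmetric positive semidefinite, so every eigenvalue is real and nonnegative. The eigenvalues sum to 6, which equals trace(L) = 2|E|.

[0, 1, 1, 4]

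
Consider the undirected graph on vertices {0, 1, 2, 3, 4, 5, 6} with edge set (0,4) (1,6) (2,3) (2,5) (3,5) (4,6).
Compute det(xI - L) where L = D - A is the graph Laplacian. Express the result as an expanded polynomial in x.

x^7 - 12x^6 + 55x^5 - 118x^4 + 114x^3 - 36x^2

With the vertex order [0, 1, 2, 3, 4, 5, 6], the degrees are [1, 1, 2, 2, 2, 2, 2], giving D = diag(1, 1, 2, 2, 2, 2, 2) and L = D - A. L has integer entries, so p(x) = det(xI - L) has integer coefficients. Expanding the determinant yields x^7 - 12x^6 + 55x^5 - 118x^4 + 114x^3 - 36x^2. The coefficient of x^6 equals -trace(L) = -12, matching the sum of degrees. There are 2 zeros in the spectrum, matching the 2 components. The largest eigenvalue, 3.4142, is at most the vertex count 7.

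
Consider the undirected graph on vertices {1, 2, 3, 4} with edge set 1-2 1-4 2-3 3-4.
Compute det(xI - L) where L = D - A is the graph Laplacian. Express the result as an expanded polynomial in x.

With the vertex order [1, 2, 3, 4], the degrees are [2, 2, 2, 2], giving D = diag(2, 2, 2, 2) and L = D - A. The eigenvalues of L are [0, 2, 2, 4]; the characteristic polynomial is the product of (x - lambda_i), which multiplies out to x^4 - 8x^3 + 20x^2 - 16x. The constant term is 0 because L is singular (the all-ones vector lies in its kernel). There is one zero in the spectrum, matching the 1 component. The largest eigenvalue, 4, is at most the vertex count 4.

x^4 - 8x^3 + 20x^2 - 16x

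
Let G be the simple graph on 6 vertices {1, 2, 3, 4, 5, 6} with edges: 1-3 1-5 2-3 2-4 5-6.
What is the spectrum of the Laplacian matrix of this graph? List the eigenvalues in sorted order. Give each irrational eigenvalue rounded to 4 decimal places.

[0, 0.2679, 1, 2, 3, 3.7321]

With the vertex order [1, 2, 3, 4, 5, 6], the degrees are [2, 2, 2, 1, 2, 1], giving D = diag(2, 2, 2, 1, 2, 1) and L = D - A. Since every row of L sums to 0, the all-ones vector is in the kernel and 0 is an eigenvalue. The largest eigenvalue, 3.7321, is at most the vertex count 6. By the matrix-tree theorem the graph has (1/6) * product of the nonzero eigenvalues = 1 spanning tree.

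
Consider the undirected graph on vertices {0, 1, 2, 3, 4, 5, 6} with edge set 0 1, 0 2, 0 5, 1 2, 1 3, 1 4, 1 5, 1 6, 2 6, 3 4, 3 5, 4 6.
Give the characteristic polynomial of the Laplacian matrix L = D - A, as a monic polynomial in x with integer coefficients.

Each diagonal entry of L is the vertex degree and each off-diagonal entry is -1 where an edge is present, 0 otherwise; in the order [0, 1, 2, 3, 4, 5, 6] the diagonal is [3, 6, 3, 3, 3, 3, 3]. Computing det(xI - L) by cofactor expansion (or equivalently via sum-over-permutations) gives x^7 - 24x^6 + 231x^5 - 1140x^4 + 3036x^3 - 4128x^2 + 2240x. Since p(0) = det(-L) = 0, x divides p(x). There is one zero in the spectrum, matching the 1 component. The largest eigenvalue, 7, is at most the vertex count 7.

x^7 - 24x^6 + 231x^5 - 1140x^4 + 3036x^3 - 4128x^2 + 2240x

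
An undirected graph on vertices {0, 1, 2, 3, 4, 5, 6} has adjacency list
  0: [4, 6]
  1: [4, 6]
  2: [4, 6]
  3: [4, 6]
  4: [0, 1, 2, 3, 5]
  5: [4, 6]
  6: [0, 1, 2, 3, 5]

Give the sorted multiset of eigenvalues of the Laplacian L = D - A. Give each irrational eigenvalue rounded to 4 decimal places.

Reading degrees in the order [0, 1, 2, 3, 4, 5, 6] gives [2, 2, 2, 2, 5, 2, 5]; set D = diag(2, 2, 2, 2, 5, 2, 5) and form L = D - A. Diagonalising L (or applying a numerical eigensolver to the 7x7 matrix) gives the spectrum above. The single zero eigenvalue shows the graph is connected. There is one zero in the spectrum, matching the 1 component.

[0, 2, 2, 2, 2, 5, 7]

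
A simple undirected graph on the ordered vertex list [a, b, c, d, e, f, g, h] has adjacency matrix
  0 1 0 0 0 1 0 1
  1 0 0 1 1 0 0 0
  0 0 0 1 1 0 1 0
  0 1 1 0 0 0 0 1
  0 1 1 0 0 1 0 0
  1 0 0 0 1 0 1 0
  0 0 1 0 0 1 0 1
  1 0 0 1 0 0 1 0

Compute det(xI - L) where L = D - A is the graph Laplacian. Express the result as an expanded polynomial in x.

With the vertex order [a, b, c, d, e, f, g, h], the degrees are [3, 3, 3, 3, 3, 3, 3, 3], giving D = diag(3, 3, 3, 3, 3, 3, 3, 3) and L = D - A. L has integer entries, so p(x) = det(xI - L) has integer coefficients. Expanding the determinant yields x^8 - 24x^7 + 240x^6 - 1296x^5 + 4080x^4 - 7488x^3 + 7424x^2 - 3072x. The coefficient of x^7 equals -trace(L) = -24, matching the sum of degrees. By the matrix-tree theorem the graph has (1/8) * product of the nonzero eigenvalues = 384 spanning trees. The largest eigenvalue, 6, is at most the vertex count 8.

x^8 - 24x^7 + 240x^6 - 1296x^5 + 4080x^4 - 7488x^3 + 7424x^2 - 3072x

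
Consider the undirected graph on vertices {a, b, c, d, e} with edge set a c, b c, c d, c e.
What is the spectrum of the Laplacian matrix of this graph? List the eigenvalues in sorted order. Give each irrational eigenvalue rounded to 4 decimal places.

Reading degrees in the order [a, b, c, d, e] gives [1, 1, 4, 1, 1]; set D = diag(1, 1, 4, 1, 1) and form L = D - A. Since every row of L sums to 0, the all-ones vector is in the kernel and 0 is an eigenvalue. The largest eigenvalue, 5, is at most the vertex count 5. The eigenvalues sum to 8, which equals trace(L) = 2|E|.

[0, 1, 1, 1, 5]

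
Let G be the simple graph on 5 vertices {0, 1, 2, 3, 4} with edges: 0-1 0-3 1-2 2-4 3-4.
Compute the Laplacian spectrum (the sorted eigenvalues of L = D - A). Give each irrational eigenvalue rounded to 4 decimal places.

Each diagonal entry of L is the vertex degree and each off-diagonal entry is -1 where an edge is present, 0 otherwise; in the order [0, 1, 2, 3, 4] the diagonal is [2, 2, 2, 2, 2]. Since every row of L sums to 0, the all-ones vector is in the kernel and 0 is an eigenvalue. The single zero eigenvalue shows the graph is connected. There is one zero in the spectrum, matching the 1 component.

[0, 1.3820, 1.3820, 3.6180, 3.6180]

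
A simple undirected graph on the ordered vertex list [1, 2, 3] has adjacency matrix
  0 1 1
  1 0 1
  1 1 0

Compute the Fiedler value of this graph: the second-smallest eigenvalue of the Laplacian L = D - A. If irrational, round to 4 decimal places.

Reading degrees in the order [1, 2, 3] gives [2, 2, 2]; set D = diag(2, 2, 2) and form L = D - A. Computing the eigenvalues of L and sorting gives [0, 3, 3]. The Fiedler value lambda_2 = 3 is strictly positive, so the graph is connected.

3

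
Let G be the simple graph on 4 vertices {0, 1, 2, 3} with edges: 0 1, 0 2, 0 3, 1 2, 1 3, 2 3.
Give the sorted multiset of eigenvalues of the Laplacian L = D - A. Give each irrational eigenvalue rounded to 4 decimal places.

Reading degrees in the order [0, 1, 2, 3] gives [3, 3, 3, 3]; set D = diag(3, 3, 3, 3) and form L = D - A. Diagonalising L (or applying a numerical eigensolver to the 4x4 matrix) gives the spectrum above. The single zero eigenvalue shows the graph is connected. The eigenvalues sum to 12, which equals trace(L) = 2|E|. The largest eigenvalue, 4, is at most the vertex count 4.

[0, 4, 4, 4]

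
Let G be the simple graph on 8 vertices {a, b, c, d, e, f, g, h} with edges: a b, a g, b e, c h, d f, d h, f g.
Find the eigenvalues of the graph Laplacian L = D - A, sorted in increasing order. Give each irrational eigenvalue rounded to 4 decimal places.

[0, 0.1522, 0.5858, 1.2346, 2, 2.7654, 3.4142, 3.8478]

Reading degrees in the order [a, b, c, d, e, f, g, h] gives [2, 2, 1, 2, 1, 2, 2, 2]; set D = diag(2, 2, 1, 2, 1, 2, 2, 2) and form L = D - A. Diagonalising L (or applying a numerical eigensolver to the 8x8 matrix) gives the spectrum above.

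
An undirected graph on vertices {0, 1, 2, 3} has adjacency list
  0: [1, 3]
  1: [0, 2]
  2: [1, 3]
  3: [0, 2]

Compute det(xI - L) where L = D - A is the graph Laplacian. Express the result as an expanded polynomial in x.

x^4 - 8x^3 + 20x^2 - 16x

Each diagonal entry of L is the vertex degree and each off-diagonal entry is -1 where an edge is present, 0 otherwise; in the order [0, 1, 2, 3] the diagonal is [2, 2, 2, 2]. L has integer entries, so p(x) = det(xI - L) has integer coefficients. Expanding the determinant yields x^4 - 8x^3 + 20x^2 - 16x. The constant term is 0 because L is singular (the all-ones vector lies in its kernel). By the matrix-tree theorem the graph has (1/4) * product of the nonzero eigenvalues = 4 spanning trees.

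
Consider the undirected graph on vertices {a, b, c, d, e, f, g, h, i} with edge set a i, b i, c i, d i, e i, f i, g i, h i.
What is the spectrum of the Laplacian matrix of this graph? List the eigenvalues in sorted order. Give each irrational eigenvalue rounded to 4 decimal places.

Reading degrees in the order [a, b, c, d, e, f, g, h, i] gives [1, 1, 1, 1, 1, 1, 1, 1, 8]; set D = diag(1, 1, 1, 1, 1, 1, 1, 1, 8) and form L = D - A. The multiplicity of 0 as a Laplacian eigenvalue equals the number of connected components. There is one zero in the spectrum, matching the 1 component.

[0, 1, 1, 1, 1, 1, 1, 1, 9]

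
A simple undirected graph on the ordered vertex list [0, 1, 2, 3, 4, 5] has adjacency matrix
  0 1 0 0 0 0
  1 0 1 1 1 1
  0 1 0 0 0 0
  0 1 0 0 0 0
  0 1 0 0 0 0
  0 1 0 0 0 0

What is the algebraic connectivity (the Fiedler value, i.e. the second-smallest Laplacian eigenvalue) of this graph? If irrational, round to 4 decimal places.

With the vertex order [0, 1, 2, 3, 4, 5], the degrees are [1, 5, 1, 1, 1, 1], giving D = diag(1, 5, 1, 1, 1, 1) and L = D - A. The smallest Laplacian eigenvalue is always 0. The next one, lambda_2 = 1, measures how hard the graph is to disconnect: larger values mean better connectivity. The largest eigenvalue, 6, is at most the vertex count 6. By the matrix-tree theorem the graph has (1/6) * product of the nonzero eigenvalues = 1 spanning tree.

1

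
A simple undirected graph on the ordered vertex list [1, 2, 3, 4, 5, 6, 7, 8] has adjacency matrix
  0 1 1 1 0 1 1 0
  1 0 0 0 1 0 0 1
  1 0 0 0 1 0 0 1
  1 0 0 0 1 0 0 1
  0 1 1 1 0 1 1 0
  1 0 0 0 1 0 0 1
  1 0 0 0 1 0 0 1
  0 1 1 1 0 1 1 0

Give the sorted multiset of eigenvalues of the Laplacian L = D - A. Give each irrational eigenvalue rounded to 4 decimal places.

[0, 3, 3, 3, 3, 5, 5, 8]

With the vertex order [1, 2, 3, 4, 5, 6, 7, 8], the degrees are [5, 3, 3, 3, 5, 3, 3, 5], giving D = diag(5, 3, 3, 3, 5, 3, 3, 5) and L = D - A. Diagonalising L (or applying a numerical eigensolver to the 8x8 matrix) gives the spectrum above. The largest eigenvalue, 8, is at most the vertex count 8.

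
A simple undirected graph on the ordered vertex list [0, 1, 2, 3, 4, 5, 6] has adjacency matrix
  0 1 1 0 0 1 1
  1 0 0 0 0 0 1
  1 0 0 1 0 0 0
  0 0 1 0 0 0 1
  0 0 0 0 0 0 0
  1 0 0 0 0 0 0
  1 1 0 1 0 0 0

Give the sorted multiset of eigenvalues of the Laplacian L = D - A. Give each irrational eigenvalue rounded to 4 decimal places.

Reading degrees in the order [0, 1, 2, 3, 4, 5, 6] gives [4, 2, 2, 2, 0, 1, 3]; set D = diag(4, 2, 2, 2, 0, 1, 3) and form L = D - A. Since every row of L sums to 0, the all-ones vector is in the kernel and 0 is an eigenvalue. The 2 zero eigenvalues correspond to the 2 connected components. The largest eigenvalue, 5.2688, is at most the vertex count 7. There are 2 zeros in the spectrum, matching the 2 components.

[0, 0, 0.8817, 1.4506, 2.5341, 3.8647, 5.2688]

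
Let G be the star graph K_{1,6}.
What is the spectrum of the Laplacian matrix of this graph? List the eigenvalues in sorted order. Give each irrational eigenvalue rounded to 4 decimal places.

The graph has 7 vertices and degree multiset [6, 1, 1, 1, 1, 1, 1]; D is the diagonal matrix of degrees and L = D - A. The multiplicity of 0 as a Laplacian eigenvalue equals the number of connected components. The single zero eigenvalue shows the graph is connected. The largest eigenvalue, 7, is at most the vertex count 7. There is one zero in the spectrum, matching the 1 component.

[0, 1, 1, 1, 1, 1, 7]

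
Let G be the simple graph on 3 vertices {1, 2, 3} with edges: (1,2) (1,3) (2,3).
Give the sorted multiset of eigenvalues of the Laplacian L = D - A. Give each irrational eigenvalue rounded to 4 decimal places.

With the vertex order [1, 2, 3], the degrees are [2, 2, 2], giving D = diag(2, 2, 2) and L = D - A. Since every row of L sums to 0, the all-ones vector is in the kernel and 0 is an eigenvalue. The single zero eigenvalue shows the graph is connected. The eigenvalues sum to 6, which equals trace(L) = 2|E|.

[0, 3, 3]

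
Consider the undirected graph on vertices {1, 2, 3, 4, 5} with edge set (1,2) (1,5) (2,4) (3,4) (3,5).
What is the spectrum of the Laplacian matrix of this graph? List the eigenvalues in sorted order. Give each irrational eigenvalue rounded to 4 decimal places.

[0, 1.3820, 1.3820, 3.6180, 3.6180]

Reading degrees in the order [1, 2, 3, 4, 5] gives [2, 2, 2, 2, 2]; set D = diag(2, 2, 2, 2, 2) and form L = D - A. L is symmetric positive semidefinite, so every eigenvalue is real and nonnegative.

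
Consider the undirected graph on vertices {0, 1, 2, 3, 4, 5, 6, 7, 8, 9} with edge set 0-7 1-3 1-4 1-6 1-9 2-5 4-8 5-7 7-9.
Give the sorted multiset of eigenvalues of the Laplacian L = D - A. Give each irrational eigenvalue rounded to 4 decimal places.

Each diagonal entry of L is the vertex degree and each off-diagonal entry is -1 where an edge is present, 0 otherwise; in the order [0, 1, 2, 3, 4, 5, 6, 7, 8, 9] the diagonal is [1, 4, 1, 1, 2, 2, 1, 3, 1, 2]. Since every row of L sums to 0, the all-ones vector is in the kernel and 0 is an eigenvalue. The single zero eigenvalue shows the graph is connected. The eigenvalues sum to 18, which equals trace(L) = 2|E|. The largest eigenvalue, 5.2005, is at most the vertex count 10.

[0, 0.1626, 0.5188, 0.6270, 1, 1.5072, 2.3111, 2.5027, 4.1701, 5.2005]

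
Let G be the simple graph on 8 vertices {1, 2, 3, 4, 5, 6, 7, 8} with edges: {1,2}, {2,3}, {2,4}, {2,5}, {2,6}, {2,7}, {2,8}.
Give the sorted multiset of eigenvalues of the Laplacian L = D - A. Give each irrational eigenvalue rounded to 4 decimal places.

Each diagonal entry of L is the vertex degree and each off-diagonal entry is -1 where an edge is present, 0 otherwise; in the order [1, 2, 3, 4, 5, 6, 7, 8] the diagonal is [1, 7, 1, 1, 1, 1, 1, 1]. The multiplicity of 0 as a Laplacian eigenvalue equals the number of connected components. The single zero eigenvalue shows the graph is connected. The eigenvalues sum to 14, which equals trace(L) = 2|E|. The largest eigenvalue, 8, is at most the vertex count 8.

[0, 1, 1, 1, 1, 1, 1, 8]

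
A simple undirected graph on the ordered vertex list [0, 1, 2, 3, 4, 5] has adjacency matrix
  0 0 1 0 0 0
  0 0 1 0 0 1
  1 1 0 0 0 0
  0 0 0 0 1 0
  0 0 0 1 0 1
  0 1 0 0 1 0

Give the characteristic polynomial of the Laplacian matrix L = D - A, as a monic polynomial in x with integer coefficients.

x^6 - 10x^5 + 36x^4 - 56x^3 + 35x^2 - 6x

Each diagonal entry of L is the vertex degree and each off-diagonal entry is -1 where an edge is present, 0 otherwise; in the order [0, 1, 2, 3, 4, 5] the diagonal is [1, 2, 2, 1, 2, 2]. Computing det(xI - L) by cofactor expansion (or equivalently via sum-over-permutations) gives x^6 - 10x^5 + 36x^4 - 56x^3 + 35x^2 - 6x. The coefficient of x^5 equals -trace(L) = -10, matching the sum of degrees. There is one zero in the spectrum, matching the 1 component. By the matrix-tree theorem the graph has (1/6) * product of the nonzero eigenvalues = 1 spanning tree.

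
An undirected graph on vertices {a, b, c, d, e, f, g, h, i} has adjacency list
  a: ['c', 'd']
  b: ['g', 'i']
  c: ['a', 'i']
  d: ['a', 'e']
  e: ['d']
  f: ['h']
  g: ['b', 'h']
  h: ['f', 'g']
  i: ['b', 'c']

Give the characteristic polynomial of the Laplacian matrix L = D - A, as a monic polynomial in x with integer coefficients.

x^9 - 16x^8 + 105x^7 - 364x^6 + 715x^5 - 792x^4 + 462x^3 - 120x^2 + 9x

Reading degrees in the order [a, b, c, d, e, f, g, h, i] gives [2, 2, 2, 2, 1, 1, 2, 2, 2]; set D = diag(2, 2, 2, 2, 1, 1, 2, 2, 2) and form L = D - A. Computing det(xI - L) by cofactor expansion (or equivalently via sum-over-permutations) gives x^9 - 16x^8 + 105x^7 - 364x^6 + 715x^5 - 792x^4 + 462x^3 - 120x^2 + 9x. The constant term is 0 because L is singular (the all-ones vector lies in its kernel). There is one zero in the spectrum, matching the 1 component.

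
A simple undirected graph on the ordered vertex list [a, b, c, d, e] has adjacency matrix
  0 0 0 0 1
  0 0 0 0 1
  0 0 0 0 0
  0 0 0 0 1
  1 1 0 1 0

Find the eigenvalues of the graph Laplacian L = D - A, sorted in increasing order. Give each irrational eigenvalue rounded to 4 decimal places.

[0, 0, 1, 1, 4]

Reading degrees in the order [a, b, c, d, e] gives [1, 1, 0, 1, 3]; set D = diag(1, 1, 0, 1, 3) and form L = D - A. The multiplicity of 0 as a Laplacian eigenvalue equals the number of connected components. The 2 zero eigenvalues correspond to the 2 connected components. The eigenvalues sum to 6, which equals trace(L) = 2|E|. There are 2 zeros in the spectrum, matching the 2 components.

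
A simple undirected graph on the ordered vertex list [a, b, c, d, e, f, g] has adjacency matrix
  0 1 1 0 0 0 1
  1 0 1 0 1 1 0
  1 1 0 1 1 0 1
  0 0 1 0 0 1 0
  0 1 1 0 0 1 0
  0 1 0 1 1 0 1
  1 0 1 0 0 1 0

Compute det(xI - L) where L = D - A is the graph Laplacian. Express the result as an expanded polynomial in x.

x^7 - 24x^6 + 232x^5 - 1154x^4 + 3109x^3 - 4294x^2 + 2373x

With the vertex order [a, b, c, d, e, f, g], the degrees are [3, 4, 5, 2, 3, 4, 3], giving D = diag(3, 4, 5, 2, 3, 4, 3) and L = D - A. Computing det(xI - L) by cofactor expansion (or equivalently via sum-over-permutations) gives x^7 - 24x^6 + 232x^5 - 1154x^4 + 3109x^3 - 4294x^2 + 2373x. The coefficient of x^6 equals -trace(L) = -24, matching the sum of degrees. The eigenvalues sum to 24, which equals trace(L) = 2|E|.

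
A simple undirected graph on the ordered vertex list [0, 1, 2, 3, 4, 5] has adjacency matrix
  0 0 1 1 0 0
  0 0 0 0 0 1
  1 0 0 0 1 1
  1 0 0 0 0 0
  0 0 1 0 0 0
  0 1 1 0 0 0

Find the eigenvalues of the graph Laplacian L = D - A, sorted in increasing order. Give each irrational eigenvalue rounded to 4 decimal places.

Each diagonal entry of L is the vertex degree and each off-diagonal entry is -1 where an edge is present, 0 otherwise; in the order [0, 1, 2, 3, 4, 5] the diagonal is [2, 1, 3, 1, 1, 2]. The multiplicity of 0 as a Laplacian eigenvalue equals the number of connected components. The single zero eigenvalue shows the graph is connected. By the matrix-tree theorem the graph has (1/6) * product of the nonzero eigenvalues = 1 spanning tree.

[0, 0.3820, 0.6972, 2, 2.6180, 4.3028]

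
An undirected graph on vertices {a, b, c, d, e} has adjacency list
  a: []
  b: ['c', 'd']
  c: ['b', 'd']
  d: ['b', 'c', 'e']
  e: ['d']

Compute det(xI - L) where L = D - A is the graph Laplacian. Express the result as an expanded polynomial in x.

x^5 - 8x^4 + 19x^3 - 12x^2

Reading degrees in the order [a, b, c, d, e] gives [0, 2, 2, 3, 1]; set D = diag(0, 2, 2, 3, 1) and form L = D - A. Computing det(xI - L) by cofactor expansion (or equivalently via sum-over-permutations) gives x^5 - 8x^4 + 19x^3 - 12x^2. The coefficient of x^4 equals -trace(L) = -8, matching the sum of degrees. The largest eigenvalue, 4, is at most the vertex count 5. There are 2 zeros in the spectrum, matching the 2 components.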